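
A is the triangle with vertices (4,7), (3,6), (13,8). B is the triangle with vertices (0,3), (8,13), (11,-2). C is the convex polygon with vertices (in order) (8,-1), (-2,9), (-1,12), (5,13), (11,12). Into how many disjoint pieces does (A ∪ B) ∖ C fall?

(A ∪ B) ∖ C splits into 4 disjoint pieces (area 0.4086, area 9.9684, area 11.1111, area 0.1141).

4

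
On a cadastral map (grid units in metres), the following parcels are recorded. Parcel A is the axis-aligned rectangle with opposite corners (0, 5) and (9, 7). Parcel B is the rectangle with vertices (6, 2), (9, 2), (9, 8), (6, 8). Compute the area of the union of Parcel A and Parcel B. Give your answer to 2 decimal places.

30.00

By inclusion–exclusion:
Individual areas: |Parcel A| = 18, |Parcel B| = 18.
|Parcel A∩Parcel B|: x∈[6,9], y∈[5,7] → 3·2 = 6.
|Parcel A ∪ Parcel B| = 36 − 6 = 30.00.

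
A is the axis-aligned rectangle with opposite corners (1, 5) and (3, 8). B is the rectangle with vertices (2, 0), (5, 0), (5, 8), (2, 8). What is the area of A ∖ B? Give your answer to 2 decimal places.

|A∩B|: x∈[2,3], y∈[5,8] → 1·3 = 3.
|A| = 6.
|A ∖ B| = |A| − |A∩B| = 6 − 3 = 3.00.

3.00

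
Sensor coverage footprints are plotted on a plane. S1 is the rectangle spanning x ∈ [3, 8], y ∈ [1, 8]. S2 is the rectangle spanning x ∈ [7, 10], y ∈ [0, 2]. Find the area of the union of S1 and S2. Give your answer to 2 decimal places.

By inclusion–exclusion:
Individual areas: |S1| = 35, |S2| = 6.
|S1∩S2|: x∈[7,8], y∈[1,2] → 1·1 = 1.
|S1 ∪ S2| = 41 − 1 = 40.00.

40.00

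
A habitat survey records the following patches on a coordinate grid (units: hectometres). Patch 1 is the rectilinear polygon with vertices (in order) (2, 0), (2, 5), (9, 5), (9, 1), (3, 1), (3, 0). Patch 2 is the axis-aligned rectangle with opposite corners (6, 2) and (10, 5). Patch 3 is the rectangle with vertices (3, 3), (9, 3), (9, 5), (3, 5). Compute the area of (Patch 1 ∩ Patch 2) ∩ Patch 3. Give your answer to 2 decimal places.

The region (Patch 1 ∩ Patch 2) ∩ Patch 3 is the polygon with vertices (9,3), (6,3), (6,5), (9,5).
By the shoelace formula its area is 6.00.

6.00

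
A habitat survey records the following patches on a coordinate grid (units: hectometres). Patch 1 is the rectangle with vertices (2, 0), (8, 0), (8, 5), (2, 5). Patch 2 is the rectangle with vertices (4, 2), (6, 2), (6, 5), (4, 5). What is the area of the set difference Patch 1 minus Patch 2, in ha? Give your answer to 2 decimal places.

|Patch 1∩Patch 2|: x∈[4,6], y∈[2,5] → 2·3 = 6.
|Patch 1| = 30.
|Patch 1 ∖ Patch 2| = |Patch 1| − |Patch 1∩Patch 2| = 30 − 6 = 24.00.

24.00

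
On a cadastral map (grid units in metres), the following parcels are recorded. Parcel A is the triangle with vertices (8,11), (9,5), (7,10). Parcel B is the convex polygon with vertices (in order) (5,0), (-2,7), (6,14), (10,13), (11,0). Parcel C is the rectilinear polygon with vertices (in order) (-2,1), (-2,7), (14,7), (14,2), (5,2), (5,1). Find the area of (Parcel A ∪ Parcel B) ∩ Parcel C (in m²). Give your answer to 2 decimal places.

52.27

The region (Parcel A ∪ Parcel B) ∩ Parcel C is the polygon with vertices (10.846,2), (5,2), (5,1), (4,1), (-2,7), (10.461,7).
By the shoelace formula its area is 52.27.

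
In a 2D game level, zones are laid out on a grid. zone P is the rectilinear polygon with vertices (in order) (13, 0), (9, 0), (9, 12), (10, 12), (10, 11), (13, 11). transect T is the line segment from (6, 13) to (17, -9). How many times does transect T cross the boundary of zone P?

The segment meets the boundary at (12.5,0), (9,7).

2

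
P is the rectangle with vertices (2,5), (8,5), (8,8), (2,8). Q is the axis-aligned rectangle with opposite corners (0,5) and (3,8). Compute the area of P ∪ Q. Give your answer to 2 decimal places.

24.00

By inclusion–exclusion:
Individual areas: |P| = 18, |Q| = 9.
|P∩Q|: x∈[2,3], y∈[5,8] → 1·3 = 3.
|P ∪ Q| = 27 − 3 = 24.00.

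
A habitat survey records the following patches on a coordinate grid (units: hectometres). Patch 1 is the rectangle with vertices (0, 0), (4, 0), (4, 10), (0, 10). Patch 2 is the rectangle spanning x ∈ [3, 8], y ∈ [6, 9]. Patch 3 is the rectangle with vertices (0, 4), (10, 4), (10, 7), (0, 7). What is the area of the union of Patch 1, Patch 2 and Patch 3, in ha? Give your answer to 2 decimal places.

By inclusion–exclusion:
Individual areas: |Patch 1| = 40, |Patch 2| = 15, |Patch 3| = 30.
|Patch 1∩Patch 2|: x∈[3,4], y∈[6,9] → 1·3 = 3.
|Patch 1∩Patch 3|: x∈[0,4], y∈[4,7] → 4·3 = 12.
|Patch 2∩Patch 3|: x∈[3,8], y∈[6,7] → 5·1 = 5.
|Patch 1∩Patch 2∩Patch 3| = 1.
|Patch 1 ∪ Patch 2 ∪ Patch 3| = 85 − 20 + 1 = 66.00.

66.00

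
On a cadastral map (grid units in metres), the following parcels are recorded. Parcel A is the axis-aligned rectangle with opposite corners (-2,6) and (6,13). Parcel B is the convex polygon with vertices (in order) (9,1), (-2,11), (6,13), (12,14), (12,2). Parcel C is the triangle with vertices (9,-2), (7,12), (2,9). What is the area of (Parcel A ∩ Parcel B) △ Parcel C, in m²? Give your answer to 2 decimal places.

44.38

|Parcel A ∩ Parcel B| = 34.25.
|(Parcel A ∩ Parcel B) ∩ Parcel C| = 13.9364.
|(Parcel A ∩ Parcel B) △ Parcel C| = 34.25 + 38 − 27.8727 = 44.38.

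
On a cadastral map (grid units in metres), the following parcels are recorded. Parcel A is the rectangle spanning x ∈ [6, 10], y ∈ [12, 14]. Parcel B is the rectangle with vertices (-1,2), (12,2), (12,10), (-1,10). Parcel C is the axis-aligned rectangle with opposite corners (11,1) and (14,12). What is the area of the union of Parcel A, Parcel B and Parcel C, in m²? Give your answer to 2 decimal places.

By inclusion–exclusion:
Individual areas: |Parcel A| = 8, |Parcel B| = 104, |Parcel C| = 33.
|Parcel A∩Parcel B| = 0 (no overlap).
|Parcel A∩Parcel C| = 0 (no overlap).
|Parcel B∩Parcel C|: x∈[11,12], y∈[2,10] → 1·8 = 8.
|Parcel A∩Parcel B∩Parcel C| = 0.
|Parcel A ∪ Parcel B ∪ Parcel C| = 145 − 8 + 0 = 137.00.

137.00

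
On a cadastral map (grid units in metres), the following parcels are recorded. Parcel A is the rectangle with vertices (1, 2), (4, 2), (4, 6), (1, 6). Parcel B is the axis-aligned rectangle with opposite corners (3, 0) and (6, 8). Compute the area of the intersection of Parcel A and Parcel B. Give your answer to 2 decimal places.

4.00

|Parcel A∩Parcel B|: x∈[3,4], y∈[2,6] → 1·4 = 4.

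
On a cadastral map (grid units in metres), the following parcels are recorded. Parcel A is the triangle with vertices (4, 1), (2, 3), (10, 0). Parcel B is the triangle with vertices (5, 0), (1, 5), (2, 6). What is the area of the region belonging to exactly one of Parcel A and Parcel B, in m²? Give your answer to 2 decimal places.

7.91

|Parcel A| = 5, |Parcel B| = 4.5, |Parcel A∩Parcel B| = 0.7961.
|Parcel A △ Parcel B| = |Parcel A| + |Parcel B| − 2·|Parcel A∩Parcel B| = 5 + 4.5 − 1.5922 = 7.91.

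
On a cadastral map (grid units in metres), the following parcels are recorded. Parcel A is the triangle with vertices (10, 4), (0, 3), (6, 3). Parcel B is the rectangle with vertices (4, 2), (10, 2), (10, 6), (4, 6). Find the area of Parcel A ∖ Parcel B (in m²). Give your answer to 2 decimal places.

|Parcel A| = 3, |Parcel A∩Parcel B| = 2.2.
|Parcel A ∖ Parcel B| = |Parcel A| − |Parcel A∩Parcel B| = 3 − 2.2 = 0.80.

0.80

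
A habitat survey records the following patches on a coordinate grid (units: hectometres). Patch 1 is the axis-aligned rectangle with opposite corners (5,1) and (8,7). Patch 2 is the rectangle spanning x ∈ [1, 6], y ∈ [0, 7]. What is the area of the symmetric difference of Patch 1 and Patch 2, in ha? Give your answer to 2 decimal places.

41.00

|Patch 1∩Patch 2|: x∈[5,6], y∈[1,7] → 1·6 = 6.
|Patch 1 △ Patch 2| = |Patch 1| + |Patch 2| − 2·|Patch 1∩Patch 2| = 18 + 35 − 12 = 41.00.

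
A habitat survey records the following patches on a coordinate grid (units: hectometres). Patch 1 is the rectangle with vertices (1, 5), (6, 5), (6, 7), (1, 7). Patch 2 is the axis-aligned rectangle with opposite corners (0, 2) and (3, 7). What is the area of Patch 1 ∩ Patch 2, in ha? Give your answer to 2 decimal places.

4.00

|Patch 1∩Patch 2|: x∈[1,3], y∈[5,7] → 2·2 = 4.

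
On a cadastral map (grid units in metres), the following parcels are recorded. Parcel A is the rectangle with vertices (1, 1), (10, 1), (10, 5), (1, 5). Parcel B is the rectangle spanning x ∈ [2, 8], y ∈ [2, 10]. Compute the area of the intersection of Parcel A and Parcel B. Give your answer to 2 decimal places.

18.00

|Parcel A∩Parcel B|: x∈[2,8], y∈[2,5] → 6·3 = 18.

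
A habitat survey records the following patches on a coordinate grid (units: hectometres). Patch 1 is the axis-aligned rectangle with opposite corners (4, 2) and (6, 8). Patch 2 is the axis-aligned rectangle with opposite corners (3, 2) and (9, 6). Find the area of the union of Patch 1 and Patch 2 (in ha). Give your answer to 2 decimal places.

28.00

By inclusion–exclusion:
Individual areas: |Patch 1| = 12, |Patch 2| = 24.
|Patch 1∩Patch 2|: x∈[4,6], y∈[2,6] → 2·4 = 8.
|Patch 1 ∪ Patch 2| = 36 − 8 = 28.00.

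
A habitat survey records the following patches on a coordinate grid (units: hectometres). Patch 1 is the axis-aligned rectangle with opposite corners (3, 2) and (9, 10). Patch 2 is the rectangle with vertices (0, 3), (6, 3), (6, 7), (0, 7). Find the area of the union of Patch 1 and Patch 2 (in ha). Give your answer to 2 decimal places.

By inclusion–exclusion:
Individual areas: |Patch 1| = 48, |Patch 2| = 24.
|Patch 1∩Patch 2|: x∈[3,6], y∈[3,7] → 3·4 = 12.
|Patch 1 ∪ Patch 2| = 72 − 12 = 60.00.

60.00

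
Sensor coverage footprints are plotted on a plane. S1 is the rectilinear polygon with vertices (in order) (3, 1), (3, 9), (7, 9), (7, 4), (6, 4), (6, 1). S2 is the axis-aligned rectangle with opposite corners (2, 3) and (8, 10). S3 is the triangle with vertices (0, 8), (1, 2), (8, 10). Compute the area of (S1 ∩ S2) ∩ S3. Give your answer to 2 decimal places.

9.59

The region (S1 ∩ S2) ∩ S3 is the polygon with vertices (7,9), (7,8.857), (3,4.286), (3,8.75), (4,9).
By the shoelace formula its area is 9.59.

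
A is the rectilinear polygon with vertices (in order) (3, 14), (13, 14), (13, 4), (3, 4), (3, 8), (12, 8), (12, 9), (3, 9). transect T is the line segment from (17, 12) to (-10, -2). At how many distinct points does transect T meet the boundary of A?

The segment meets the boundary at (3,4.741), (9.286,8), (11.214,9), (13,9.926).

4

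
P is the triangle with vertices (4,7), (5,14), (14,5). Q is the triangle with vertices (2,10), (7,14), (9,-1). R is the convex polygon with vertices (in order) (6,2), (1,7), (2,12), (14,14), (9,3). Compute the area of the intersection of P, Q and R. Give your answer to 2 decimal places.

The intersection is the polygon with vertices (5.158,12.526), (6.286,12.714), (7.308,11.692), (8.041,6.192), (4,7), (4.742,12.194).
By the shoelace formula its area is 18.87.

18.87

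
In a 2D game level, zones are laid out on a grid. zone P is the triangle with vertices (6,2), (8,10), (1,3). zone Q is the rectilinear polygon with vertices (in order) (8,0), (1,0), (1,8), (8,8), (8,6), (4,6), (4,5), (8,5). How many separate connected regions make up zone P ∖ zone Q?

zone P ∖ zone Q splits into 2 disjoint pieces (area 2.875, area 1.5).

2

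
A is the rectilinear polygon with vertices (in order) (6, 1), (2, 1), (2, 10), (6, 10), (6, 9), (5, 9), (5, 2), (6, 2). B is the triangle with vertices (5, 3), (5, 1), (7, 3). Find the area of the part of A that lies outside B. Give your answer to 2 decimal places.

|A| = 29, |A∩B| = 0.5.
|A ∖ B| = |A| − |A∩B| = 29 − 0.5 = 28.50.

28.50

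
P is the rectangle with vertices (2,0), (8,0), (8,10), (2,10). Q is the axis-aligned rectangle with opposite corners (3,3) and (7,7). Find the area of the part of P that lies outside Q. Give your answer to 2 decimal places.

44.00

|P∩Q|: x∈[3,7], y∈[3,7] → 4·4 = 16.
|P| = 60.
|P ∖ Q| = |P| − |P∩Q| = 60 − 16 = 44.00.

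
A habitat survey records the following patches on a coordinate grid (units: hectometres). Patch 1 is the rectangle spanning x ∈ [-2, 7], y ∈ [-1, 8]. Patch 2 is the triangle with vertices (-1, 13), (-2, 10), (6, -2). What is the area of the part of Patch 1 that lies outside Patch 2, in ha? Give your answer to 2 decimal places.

71.10

|Patch 1| = 81, |Patch 1∩Patch 2| = 9.9.
|Patch 1 ∖ Patch 2| = |Patch 1| − |Patch 1∩Patch 2| = 81 − 9.9 = 71.10.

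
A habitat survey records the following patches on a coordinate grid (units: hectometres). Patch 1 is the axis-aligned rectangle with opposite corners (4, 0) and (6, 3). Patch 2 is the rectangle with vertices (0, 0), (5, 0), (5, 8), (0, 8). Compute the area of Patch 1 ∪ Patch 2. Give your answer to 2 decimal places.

By inclusion–exclusion:
Individual areas: |Patch 1| = 6, |Patch 2| = 40.
|Patch 1∩Patch 2|: x∈[4,5], y∈[0,3] → 1·3 = 3.
|Patch 1 ∪ Patch 2| = 46 − 3 = 43.00.

43.00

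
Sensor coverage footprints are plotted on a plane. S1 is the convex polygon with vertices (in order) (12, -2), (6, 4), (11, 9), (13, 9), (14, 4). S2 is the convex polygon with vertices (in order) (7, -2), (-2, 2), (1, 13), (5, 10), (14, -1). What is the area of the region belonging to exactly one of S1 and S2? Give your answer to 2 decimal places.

|S1| = 49, |S2| = 119.5, |S1∩S2| = 20.623.
|S1 △ S2| = |S1| + |S2| − 2·|S1∩S2| = 49 + 119.5 − 41.2461 = 127.25.

127.25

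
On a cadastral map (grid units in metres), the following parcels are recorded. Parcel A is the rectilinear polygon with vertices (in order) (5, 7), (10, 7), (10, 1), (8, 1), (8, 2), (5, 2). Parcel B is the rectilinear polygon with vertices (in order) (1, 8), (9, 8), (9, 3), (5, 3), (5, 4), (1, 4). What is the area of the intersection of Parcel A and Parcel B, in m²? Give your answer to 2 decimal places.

The intersection is the polygon with vertices (9,7), (9,3), (5,3), (5,4), (5,7).
By the shoelace formula its area is 16.00.

16.00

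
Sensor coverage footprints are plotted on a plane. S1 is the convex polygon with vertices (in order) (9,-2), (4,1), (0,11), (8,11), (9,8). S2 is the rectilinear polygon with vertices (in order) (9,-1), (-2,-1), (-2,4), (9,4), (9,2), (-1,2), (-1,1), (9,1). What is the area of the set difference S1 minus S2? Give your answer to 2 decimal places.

|S1| = 76, |S1∩S2| = 18.2667.
|S1 ∖ S2| = |S1| − |S1∩S2| = 76 − 18.2667 = 57.73.

57.73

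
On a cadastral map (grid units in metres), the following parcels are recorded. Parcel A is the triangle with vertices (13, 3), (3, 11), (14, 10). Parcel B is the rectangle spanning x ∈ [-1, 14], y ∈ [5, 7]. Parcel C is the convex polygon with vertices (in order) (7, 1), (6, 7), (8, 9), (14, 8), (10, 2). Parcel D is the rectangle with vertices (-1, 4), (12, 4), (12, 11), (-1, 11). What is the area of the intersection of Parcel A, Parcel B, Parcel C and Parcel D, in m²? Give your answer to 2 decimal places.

5.50

The intersection is the polygon with vertices (10.5,5), (8,7), (12,7), (12,5).
By the shoelace formula its area is 5.50.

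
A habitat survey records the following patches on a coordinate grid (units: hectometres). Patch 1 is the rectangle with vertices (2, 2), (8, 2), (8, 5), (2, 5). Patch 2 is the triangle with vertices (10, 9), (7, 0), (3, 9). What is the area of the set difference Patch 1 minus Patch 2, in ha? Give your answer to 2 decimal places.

|Patch 1| = 18, |Patch 1∩Patch 2| = 7.5.
|Patch 1 ∖ Patch 2| = |Patch 1| − |Patch 1∩Patch 2| = 18 − 7.5 = 10.50.

10.50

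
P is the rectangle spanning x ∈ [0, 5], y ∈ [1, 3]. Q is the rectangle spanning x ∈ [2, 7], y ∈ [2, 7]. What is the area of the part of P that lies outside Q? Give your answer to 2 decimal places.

|P∩Q|: x∈[2,5], y∈[2,3] → 3·1 = 3.
|P| = 10.
|P ∖ Q| = |P| − |P∩Q| = 10 − 3 = 7.00.

7.00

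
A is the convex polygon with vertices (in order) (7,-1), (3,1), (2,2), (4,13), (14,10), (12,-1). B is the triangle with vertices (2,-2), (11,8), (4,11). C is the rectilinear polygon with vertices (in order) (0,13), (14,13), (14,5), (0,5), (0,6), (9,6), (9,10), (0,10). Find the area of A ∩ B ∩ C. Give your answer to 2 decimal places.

9.90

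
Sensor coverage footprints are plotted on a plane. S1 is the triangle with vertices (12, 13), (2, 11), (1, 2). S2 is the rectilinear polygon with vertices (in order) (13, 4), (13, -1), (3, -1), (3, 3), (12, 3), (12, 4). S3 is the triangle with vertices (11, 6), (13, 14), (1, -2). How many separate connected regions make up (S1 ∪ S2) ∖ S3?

3

(S1 ∪ S2) ∖ S3 splits into 3 disjoint pieces (area 44, area 33.775, area 2.0417).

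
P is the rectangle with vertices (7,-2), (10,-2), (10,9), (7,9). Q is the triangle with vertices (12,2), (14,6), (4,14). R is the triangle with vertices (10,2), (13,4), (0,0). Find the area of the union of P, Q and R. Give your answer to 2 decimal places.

By inclusion–exclusion:
Individual areas: |P| = 33, |Q| = 28, |R| = 7.
|P∩Q| = 5.3333.
|P∩R| = 2.7462.
|Q∩R| = 0.5614.
|P∩Q∩R| = 0.
|P ∪ Q ∪ R| = 68 − 8.6409 + 0 = 59.36.

59.36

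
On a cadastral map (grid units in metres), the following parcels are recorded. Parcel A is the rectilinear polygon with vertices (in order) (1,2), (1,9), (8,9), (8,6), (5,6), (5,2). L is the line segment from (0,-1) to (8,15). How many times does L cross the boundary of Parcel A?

2

The segment meets the boundary at (5,9), (1.5,2).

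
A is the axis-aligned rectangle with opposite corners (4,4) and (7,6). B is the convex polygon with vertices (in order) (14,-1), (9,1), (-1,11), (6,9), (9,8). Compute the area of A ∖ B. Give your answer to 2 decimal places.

2.00

|A| = 6, |A∩B| = 4.
|A ∖ B| = |A| − |A∩B| = 6 − 4 = 2.00.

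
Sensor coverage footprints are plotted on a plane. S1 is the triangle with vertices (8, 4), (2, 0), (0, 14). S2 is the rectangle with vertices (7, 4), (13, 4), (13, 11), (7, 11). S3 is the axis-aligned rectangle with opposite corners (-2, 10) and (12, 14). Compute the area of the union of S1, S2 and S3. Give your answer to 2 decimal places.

133.12

By inclusion–exclusion:
Individual areas: |S1| = 46, |S2| = 42, |S3| = 56.
|S1∩S2| = 0.625.
|S1∩S3| = 5.2571.
|S2∩S3|: x∈[7,12], y∈[10,11] → 5·1 = 5.
|S1∩S2∩S3| = 0.
|S1 ∪ S2 ∪ S3| = 144 − 10.8821 + 0 = 133.12.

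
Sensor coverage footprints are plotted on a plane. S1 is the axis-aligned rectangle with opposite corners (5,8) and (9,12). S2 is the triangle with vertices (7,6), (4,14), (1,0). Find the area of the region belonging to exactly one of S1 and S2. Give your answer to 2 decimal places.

|S1| = 16, |S2| = 33, |S1∩S2| = 2.0833.
|S1 △ S2| = |S1| + |S2| − 2·|S1∩S2| = 16 + 33 − 4.1667 = 44.83.

44.83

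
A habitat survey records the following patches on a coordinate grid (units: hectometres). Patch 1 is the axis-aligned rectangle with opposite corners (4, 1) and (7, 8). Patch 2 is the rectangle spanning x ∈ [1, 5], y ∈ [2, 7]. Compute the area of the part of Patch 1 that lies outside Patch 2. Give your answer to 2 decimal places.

|Patch 1∩Patch 2|: x∈[4,5], y∈[2,7] → 1·5 = 5.
|Patch 1| = 21.
|Patch 1 ∖ Patch 2| = |Patch 1| − |Patch 1∩Patch 2| = 21 − 5 = 16.00.

16.00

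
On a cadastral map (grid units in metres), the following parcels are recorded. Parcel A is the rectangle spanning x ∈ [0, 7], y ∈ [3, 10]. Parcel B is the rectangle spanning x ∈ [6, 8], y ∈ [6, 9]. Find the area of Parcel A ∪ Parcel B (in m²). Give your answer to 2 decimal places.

52.00

By inclusion–exclusion:
Individual areas: |Parcel A| = 49, |Parcel B| = 6.
|Parcel A∩Parcel B|: x∈[6,7], y∈[6,9] → 1·3 = 3.
|Parcel A ∪ Parcel B| = 55 − 3 = 52.00.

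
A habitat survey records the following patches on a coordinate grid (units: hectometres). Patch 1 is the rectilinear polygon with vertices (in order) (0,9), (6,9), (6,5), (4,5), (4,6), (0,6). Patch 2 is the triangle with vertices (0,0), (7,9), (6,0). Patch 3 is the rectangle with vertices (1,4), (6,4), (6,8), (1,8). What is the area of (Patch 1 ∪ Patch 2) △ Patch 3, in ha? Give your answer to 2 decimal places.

|Patch 1 ∪ Patch 2| = 44.1429.
|(Patch 1 ∪ Patch 2) ∩ Patch 3| = 14.5079.
|(Patch 1 ∪ Patch 2) △ Patch 3| = 44.1429 + 20 − 29.0159 = 35.13.

35.13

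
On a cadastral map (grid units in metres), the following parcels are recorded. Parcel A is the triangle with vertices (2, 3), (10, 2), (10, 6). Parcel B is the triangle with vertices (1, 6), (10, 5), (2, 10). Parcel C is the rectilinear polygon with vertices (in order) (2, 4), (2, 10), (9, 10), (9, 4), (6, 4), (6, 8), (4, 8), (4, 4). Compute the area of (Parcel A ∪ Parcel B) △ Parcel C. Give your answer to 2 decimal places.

39.14

|Parcel A ∪ Parcel B| = 33.9714.
|(Parcel A ∪ Parcel B) ∩ Parcel C| = 14.4145.
|(Parcel A ∪ Parcel B) △ Parcel C| = 33.9714 + 34 − 28.829 = 39.14.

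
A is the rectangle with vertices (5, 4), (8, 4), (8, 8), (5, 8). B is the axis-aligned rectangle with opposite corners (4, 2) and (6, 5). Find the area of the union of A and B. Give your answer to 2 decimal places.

By inclusion–exclusion:
Individual areas: |A| = 12, |B| = 6.
|A∩B|: x∈[5,6], y∈[4,5] → 1·1 = 1.
|A ∪ B| = 18 − 1 = 17.00.

17.00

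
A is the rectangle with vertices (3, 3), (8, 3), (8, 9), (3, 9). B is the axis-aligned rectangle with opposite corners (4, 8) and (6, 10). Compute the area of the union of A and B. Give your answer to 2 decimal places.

By inclusion–exclusion:
Individual areas: |A| = 30, |B| = 4.
|A∩B|: x∈[4,6], y∈[8,9] → 2·1 = 2.
|A ∪ B| = 34 − 2 = 32.00.

32.00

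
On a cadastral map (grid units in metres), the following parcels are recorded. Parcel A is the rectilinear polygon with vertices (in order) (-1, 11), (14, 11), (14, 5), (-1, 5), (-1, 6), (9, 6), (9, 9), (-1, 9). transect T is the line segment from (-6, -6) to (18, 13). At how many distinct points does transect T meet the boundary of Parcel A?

2

The segment meets the boundary at (14,9.833), (7.895,5).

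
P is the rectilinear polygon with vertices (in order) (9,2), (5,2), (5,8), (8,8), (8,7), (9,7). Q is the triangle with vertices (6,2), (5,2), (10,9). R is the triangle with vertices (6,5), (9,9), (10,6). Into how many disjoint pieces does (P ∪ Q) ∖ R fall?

(P ∪ Q) ∖ R splits into 2 disjoint pieces (area 19.4583, area 0.0754).

2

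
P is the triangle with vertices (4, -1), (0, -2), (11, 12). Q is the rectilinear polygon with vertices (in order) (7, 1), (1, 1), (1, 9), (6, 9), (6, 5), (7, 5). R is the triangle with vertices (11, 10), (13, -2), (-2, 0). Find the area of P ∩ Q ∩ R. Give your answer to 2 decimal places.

9.01

The intersection is the polygon with vertices (6,5), (7,5), (7,4.571), (5.077,1), (2.357,1), (6,5.636).
By the shoelace formula its area is 9.01.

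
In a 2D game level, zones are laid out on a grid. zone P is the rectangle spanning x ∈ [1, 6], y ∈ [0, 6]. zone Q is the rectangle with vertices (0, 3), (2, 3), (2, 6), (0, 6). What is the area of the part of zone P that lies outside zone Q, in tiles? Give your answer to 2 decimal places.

27.00

|zone P∩zone Q|: x∈[1,2], y∈[3,6] → 1·3 = 3.
|zone P| = 30.
|zone P ∖ zone Q| = |zone P| − |zone P∩zone Q| = 30 − 3 = 27.00.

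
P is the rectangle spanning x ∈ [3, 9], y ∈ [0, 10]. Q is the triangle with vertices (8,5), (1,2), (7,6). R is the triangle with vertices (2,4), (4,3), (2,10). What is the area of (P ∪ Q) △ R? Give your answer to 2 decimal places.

63.48

|P ∪ Q| = 60.4762.
|(P ∪ Q) ∩ R| = 1.5.
|(P ∪ Q) △ R| = 60.4762 + 6 − 3 = 63.48.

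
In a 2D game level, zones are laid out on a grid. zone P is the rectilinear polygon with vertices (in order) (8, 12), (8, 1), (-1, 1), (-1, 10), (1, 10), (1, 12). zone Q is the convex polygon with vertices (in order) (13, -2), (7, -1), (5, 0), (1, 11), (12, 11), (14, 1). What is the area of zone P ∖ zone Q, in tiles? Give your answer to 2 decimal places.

43.18

|zone P| = 95, |zone P∩zone Q| = 51.8182.
|zone P ∖ zone Q| = |zone P| − |zone P∩zone Q| = 95 − 51.8182 = 43.18.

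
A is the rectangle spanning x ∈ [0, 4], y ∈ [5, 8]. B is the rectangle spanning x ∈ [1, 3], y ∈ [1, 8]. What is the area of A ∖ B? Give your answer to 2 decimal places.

6.00

|A∩B|: x∈[1,3], y∈[5,8] → 2·3 = 6.
|A| = 12.
|A ∖ B| = |A| − |A∩B| = 12 − 6 = 6.00.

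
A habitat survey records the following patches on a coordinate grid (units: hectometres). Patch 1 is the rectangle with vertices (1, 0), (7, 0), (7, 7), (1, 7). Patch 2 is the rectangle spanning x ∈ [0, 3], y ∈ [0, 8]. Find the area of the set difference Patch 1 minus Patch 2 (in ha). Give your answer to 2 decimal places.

28.00

|Patch 1∩Patch 2|: x∈[1,3], y∈[0,7] → 2·7 = 14.
|Patch 1| = 42.
|Patch 1 ∖ Patch 2| = |Patch 1| − |Patch 1∩Patch 2| = 42 − 14 = 28.00.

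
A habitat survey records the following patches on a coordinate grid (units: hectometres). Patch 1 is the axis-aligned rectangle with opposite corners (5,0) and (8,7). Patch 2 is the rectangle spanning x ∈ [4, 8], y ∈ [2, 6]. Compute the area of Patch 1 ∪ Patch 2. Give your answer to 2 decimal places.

By inclusion–exclusion:
Individual areas: |Patch 1| = 21, |Patch 2| = 16.
|Patch 1∩Patch 2|: x∈[5,8], y∈[2,6] → 3·4 = 12.
|Patch 1 ∪ Patch 2| = 37 − 12 = 25.00.

25.00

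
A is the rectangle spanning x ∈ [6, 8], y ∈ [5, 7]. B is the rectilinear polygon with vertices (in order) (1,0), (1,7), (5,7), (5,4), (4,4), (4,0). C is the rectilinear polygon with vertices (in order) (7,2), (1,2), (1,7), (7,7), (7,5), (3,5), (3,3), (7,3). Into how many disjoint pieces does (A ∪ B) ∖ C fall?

3

(A ∪ B) ∖ C splits into 3 disjoint pieces (area 2, area 6, area 3).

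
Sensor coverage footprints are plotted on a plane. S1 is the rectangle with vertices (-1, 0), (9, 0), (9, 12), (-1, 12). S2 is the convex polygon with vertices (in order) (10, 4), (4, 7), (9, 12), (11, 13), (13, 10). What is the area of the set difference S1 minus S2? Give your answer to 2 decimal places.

|S1| = 120, |S1∩S2| = 18.75.
|S1 ∖ S2| = |S1| − |S1∩S2| = 120 − 18.75 = 101.25.

101.25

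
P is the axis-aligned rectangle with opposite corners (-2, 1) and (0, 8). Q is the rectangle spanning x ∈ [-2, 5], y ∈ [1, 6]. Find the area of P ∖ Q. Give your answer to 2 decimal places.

|P∩Q|: x∈[-2,0], y∈[1,6] → 2·5 = 10.
|P| = 14.
|P ∖ Q| = |P| − |P∩Q| = 14 − 10 = 4.00.

4.00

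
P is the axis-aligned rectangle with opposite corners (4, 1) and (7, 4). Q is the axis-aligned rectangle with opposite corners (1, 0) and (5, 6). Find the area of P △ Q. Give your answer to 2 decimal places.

|P∩Q|: x∈[4,5], y∈[1,4] → 1·3 = 3.
|P △ Q| = |P| + |Q| − 2·|P∩Q| = 9 + 24 − 6 = 27.00.

27.00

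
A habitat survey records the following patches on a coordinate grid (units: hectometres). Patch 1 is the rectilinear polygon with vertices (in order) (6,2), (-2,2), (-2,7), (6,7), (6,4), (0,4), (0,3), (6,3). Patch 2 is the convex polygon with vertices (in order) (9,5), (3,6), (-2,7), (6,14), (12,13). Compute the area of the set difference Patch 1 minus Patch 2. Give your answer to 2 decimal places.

27.75

|Patch 1| = 34, |Patch 1∩Patch 2| = 6.25.
|Patch 1 ∖ Patch 2| = |Patch 1| − |Patch 1∩Patch 2| = 34 − 6.25 = 27.75.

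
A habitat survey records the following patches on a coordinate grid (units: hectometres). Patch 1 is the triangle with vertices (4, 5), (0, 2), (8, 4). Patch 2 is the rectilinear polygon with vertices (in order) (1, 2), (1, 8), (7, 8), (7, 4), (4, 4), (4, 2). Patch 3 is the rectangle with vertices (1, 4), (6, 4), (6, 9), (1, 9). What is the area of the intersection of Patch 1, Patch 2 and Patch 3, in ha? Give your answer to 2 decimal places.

The intersection is the polygon with vertices (6,4.5), (6,4), (4,4), (2.667,4), (4,5).
By the shoelace formula its area is 2.17.

2.17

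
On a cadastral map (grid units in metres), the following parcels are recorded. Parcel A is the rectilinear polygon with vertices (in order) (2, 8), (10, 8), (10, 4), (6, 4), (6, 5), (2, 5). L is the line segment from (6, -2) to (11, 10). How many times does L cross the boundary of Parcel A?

2

The segment meets the boundary at (10,7.6), (8.5,4).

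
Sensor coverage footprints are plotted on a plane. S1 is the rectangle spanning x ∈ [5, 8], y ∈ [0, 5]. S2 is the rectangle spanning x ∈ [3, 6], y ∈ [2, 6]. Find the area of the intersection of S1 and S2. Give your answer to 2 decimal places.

|S1∩S2|: x∈[5,6], y∈[2,5] → 1·3 = 3.

3.00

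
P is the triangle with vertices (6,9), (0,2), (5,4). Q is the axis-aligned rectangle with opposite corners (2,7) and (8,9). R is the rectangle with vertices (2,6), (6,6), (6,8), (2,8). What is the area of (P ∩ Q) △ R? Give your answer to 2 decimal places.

|P ∩ Q| = 1.3143.
|(P ∩ Q) ∩ R| = 0.9857.
|(P ∩ Q) △ R| = 1.3143 + 8 − 1.9714 = 7.34.

7.34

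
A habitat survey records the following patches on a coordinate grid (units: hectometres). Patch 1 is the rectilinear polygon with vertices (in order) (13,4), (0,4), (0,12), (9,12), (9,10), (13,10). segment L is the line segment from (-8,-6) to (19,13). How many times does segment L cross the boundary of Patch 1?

2

The segment meets the boundary at (13,8.778), (6.211,4).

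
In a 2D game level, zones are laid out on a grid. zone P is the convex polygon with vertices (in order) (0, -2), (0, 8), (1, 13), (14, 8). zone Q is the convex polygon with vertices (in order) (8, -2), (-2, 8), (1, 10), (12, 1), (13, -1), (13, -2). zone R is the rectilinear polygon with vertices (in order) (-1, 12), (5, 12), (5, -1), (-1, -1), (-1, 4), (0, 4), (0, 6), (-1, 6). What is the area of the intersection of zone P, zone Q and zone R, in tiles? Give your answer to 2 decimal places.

The intersection is the polygon with vertices (0.308,9.539), (1,10), (5,6.727), (5,1.571), (4.667,1.333), (0,6), (0,8).
By the shoelace formula its area is 25.32.

25.32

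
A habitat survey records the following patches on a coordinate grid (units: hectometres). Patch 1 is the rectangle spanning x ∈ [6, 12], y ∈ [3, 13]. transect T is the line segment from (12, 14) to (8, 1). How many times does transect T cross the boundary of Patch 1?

The segment meets the boundary at (8.615,3), (11.692,13).

2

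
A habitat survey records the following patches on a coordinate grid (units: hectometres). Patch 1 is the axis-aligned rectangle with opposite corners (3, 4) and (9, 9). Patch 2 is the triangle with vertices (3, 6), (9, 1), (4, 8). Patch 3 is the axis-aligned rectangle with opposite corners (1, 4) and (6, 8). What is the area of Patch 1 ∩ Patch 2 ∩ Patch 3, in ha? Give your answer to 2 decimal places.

5.80

The intersection is the polygon with vertices (3,6), (4,8), (6,5.2), (6,4), (5.4,4).
By the shoelace formula its area is 5.80.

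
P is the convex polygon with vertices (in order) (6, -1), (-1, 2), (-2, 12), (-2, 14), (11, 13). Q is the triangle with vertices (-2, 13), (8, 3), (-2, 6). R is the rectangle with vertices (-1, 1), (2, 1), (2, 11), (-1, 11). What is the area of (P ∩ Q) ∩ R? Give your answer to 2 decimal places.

15.25

The region (P ∩ Q) ∩ R is the polygon with vertices (2,9), (2,4.8), (-1,5.7), (-1,11), (0,11).
By the shoelace formula its area is 15.25.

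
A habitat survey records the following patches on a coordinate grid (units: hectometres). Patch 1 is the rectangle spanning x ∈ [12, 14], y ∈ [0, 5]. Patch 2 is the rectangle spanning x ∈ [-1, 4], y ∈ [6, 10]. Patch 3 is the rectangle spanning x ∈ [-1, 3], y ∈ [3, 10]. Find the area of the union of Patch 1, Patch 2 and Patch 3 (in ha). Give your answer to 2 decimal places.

By inclusion–exclusion:
Individual areas: |Patch 1| = 10, |Patch 2| = 20, |Patch 3| = 28.
|Patch 1∩Patch 2| = 0 (no overlap).
|Patch 1∩Patch 3| = 0 (no overlap).
|Patch 2∩Patch 3|: x∈[-1,3], y∈[6,10] → 4·4 = 16.
|Patch 1∩Patch 2∩Patch 3| = 0.
|Patch 1 ∪ Patch 2 ∪ Patch 3| = 58 − 16 + 0 = 42.00.

42.00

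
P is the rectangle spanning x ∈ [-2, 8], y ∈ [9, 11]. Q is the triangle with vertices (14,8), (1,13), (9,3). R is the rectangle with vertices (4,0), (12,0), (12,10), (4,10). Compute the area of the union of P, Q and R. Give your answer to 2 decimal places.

By inclusion–exclusion:
Individual areas: |P| = 20, |Q| = 45, |R| = 80.
|P∩Q| = 8.5769.
|P∩R|: x∈[4,8], y∈[9,10] → 4·1 = 4.
|Q∩R| = 33.9058.
|P∩Q∩R| = 3.975.
|P ∪ Q ∪ R| = 145 − 46.4827 + 3.975 = 102.49.

102.49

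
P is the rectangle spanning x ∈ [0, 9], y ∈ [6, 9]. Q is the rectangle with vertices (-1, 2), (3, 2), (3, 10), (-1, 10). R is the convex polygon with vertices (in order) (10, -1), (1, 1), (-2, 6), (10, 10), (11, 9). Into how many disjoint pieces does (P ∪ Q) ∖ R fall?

(P ∪ Q) ∖ R splits into 2 disjoint pieces (area 1.6333, area 14.6667).

2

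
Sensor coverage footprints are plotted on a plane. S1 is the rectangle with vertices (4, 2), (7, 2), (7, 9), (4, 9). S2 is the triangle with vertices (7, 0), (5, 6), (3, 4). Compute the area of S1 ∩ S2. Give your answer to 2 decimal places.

5.67

The intersection is the polygon with vertices (4,5), (5,6), (6.333,2), (5,2), (4,3).
By the shoelace formula its area is 5.67.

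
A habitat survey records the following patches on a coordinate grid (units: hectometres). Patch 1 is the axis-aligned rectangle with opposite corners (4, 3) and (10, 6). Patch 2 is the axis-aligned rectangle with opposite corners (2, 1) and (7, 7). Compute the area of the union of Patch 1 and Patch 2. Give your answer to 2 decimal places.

By inclusion–exclusion:
Individual areas: |Patch 1| = 18, |Patch 2| = 30.
|Patch 1∩Patch 2|: x∈[4,7], y∈[3,6] → 3·3 = 9.
|Patch 1 ∪ Patch 2| = 48 − 9 = 39.00.

39.00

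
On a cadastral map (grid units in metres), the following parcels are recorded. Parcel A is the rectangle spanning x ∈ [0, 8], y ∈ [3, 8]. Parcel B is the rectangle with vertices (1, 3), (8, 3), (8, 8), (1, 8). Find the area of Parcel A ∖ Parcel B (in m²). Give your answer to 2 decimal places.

5.00

|Parcel A∩Parcel B|: x∈[1,8], y∈[3,8] → 7·5 = 35.
|Parcel A| = 40.
|Parcel A ∖ Parcel B| = |Parcel A| − |Parcel A∩Parcel B| = 40 − 35 = 5.00.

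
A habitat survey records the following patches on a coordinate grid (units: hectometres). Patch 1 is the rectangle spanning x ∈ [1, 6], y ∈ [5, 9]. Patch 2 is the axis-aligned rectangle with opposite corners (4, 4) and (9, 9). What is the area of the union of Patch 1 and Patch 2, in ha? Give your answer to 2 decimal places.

By inclusion–exclusion:
Individual areas: |Patch 1| = 20, |Patch 2| = 25.
|Patch 1∩Patch 2|: x∈[4,6], y∈[5,9] → 2·4 = 8.
|Patch 1 ∪ Patch 2| = 45 − 8 = 37.00.

37.00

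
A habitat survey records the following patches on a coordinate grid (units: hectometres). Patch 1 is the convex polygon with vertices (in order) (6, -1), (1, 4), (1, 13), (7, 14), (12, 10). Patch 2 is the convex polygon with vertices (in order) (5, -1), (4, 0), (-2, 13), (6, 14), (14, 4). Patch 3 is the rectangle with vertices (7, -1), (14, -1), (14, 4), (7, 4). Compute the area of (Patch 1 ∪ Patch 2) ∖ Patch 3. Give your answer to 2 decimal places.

|Patch 1 ∪ Patch 2| = 141.3385.
|(Patch 1 ∪ Patch 2) ∩ Patch 3| = 13.6111.
|(Patch 1 ∪ Patch 2) ∖ Patch 3| = 141.3385 − 13.6111 = 127.73.

127.73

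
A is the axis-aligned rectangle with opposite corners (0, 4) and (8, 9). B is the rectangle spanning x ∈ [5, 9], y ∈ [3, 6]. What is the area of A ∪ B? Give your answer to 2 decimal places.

By inclusion–exclusion:
Individual areas: |A| = 40, |B| = 12.
|A∩B|: x∈[5,8], y∈[4,6] → 3·2 = 6.
|A ∪ B| = 52 − 6 = 46.00.

46.00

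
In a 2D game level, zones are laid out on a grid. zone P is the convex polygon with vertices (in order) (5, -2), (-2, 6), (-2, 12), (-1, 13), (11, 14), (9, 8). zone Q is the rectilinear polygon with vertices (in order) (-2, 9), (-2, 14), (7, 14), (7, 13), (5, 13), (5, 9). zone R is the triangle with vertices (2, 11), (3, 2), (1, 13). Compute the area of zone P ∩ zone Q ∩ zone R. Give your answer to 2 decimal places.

The intersection is the polygon with vertices (1.727,9), (1,13), (2,11), (2.222,9).
By the shoelace formula its area is 1.77.

1.77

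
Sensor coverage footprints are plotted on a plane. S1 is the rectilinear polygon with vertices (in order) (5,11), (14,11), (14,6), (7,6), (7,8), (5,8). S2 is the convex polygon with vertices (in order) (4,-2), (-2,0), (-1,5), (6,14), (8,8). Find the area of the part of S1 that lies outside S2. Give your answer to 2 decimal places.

32.30

|S1| = 41, |S1∩S2| = 8.7.
|S1 ∖ S2| = |S1| − |S1∩S2| = 41 − 8.7 = 32.30.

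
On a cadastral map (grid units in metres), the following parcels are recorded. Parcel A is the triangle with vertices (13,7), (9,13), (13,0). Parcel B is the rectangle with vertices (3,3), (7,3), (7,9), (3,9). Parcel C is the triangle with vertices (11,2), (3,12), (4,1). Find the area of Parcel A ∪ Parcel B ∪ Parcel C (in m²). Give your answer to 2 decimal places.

57.87

By inclusion–exclusion:
Individual areas: |Parcel A| = 14, |Parcel B| = 24, |Parcel C| = 39.
|Parcel A∩Parcel B| = 0.
|Parcel A∩Parcel C| = 0.
|Parcel B∩Parcel C| = 19.1273.
|Parcel A∩Parcel B∩Parcel C| = 0.
|Parcel A ∪ Parcel B ∪ Parcel C| = 77 − 19.1273 + 0 = 57.87.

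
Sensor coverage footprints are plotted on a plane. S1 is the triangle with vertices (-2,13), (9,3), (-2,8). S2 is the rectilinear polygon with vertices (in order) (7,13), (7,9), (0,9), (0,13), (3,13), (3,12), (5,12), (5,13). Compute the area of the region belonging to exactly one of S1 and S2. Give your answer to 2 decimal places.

|S1| = 27.5, |S2| = 26, |S1∩S2| = 2.6182.
|S1 △ S2| = |S1| + |S2| − 2·|S1∩S2| = 27.5 + 26 − 5.2364 = 48.26.

48.26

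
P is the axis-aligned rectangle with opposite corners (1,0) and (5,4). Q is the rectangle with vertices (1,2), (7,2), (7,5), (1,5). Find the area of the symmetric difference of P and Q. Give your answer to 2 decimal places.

|P∩Q|: x∈[1,5], y∈[2,4] → 4·2 = 8.
|P △ Q| = |P| + |Q| − 2·|P∩Q| = 16 + 18 − 16 = 18.00.

18.00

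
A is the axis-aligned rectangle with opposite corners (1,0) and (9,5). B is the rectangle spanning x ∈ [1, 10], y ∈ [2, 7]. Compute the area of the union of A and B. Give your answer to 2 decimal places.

61.00

By inclusion–exclusion:
Individual areas: |A| = 40, |B| = 45.
|A∩B|: x∈[1,9], y∈[2,5] → 8·3 = 24.
|A ∪ B| = 85 − 24 = 61.00.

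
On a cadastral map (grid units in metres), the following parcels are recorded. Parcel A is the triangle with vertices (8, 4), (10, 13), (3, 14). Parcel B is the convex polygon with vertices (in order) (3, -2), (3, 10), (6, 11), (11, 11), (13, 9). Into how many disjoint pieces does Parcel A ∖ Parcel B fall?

Parcel A ∖ Parcel B is a single connected region.

1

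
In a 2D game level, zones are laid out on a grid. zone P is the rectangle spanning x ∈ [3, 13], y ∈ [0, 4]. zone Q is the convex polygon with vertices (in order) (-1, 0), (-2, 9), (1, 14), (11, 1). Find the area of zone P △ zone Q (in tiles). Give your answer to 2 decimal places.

|zone P| = 40, |zone Q| = 99, |zone P∩zone Q| = 23.2051.
|zone P △ zone Q| = |zone P| + |zone Q| − 2·|zone P∩zone Q| = 40 + 99 − 46.4103 = 92.59.

92.59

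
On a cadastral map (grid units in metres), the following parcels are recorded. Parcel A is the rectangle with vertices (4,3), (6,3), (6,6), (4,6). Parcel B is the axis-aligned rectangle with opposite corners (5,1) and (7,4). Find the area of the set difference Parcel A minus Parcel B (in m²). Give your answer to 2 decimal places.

5.00

|Parcel A∩Parcel B|: x∈[5,6], y∈[3,4] → 1·1 = 1.
|Parcel A| = 6.
|Parcel A ∖ Parcel B| = |Parcel A| − |Parcel A∩Parcel B| = 6 − 1 = 5.00.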